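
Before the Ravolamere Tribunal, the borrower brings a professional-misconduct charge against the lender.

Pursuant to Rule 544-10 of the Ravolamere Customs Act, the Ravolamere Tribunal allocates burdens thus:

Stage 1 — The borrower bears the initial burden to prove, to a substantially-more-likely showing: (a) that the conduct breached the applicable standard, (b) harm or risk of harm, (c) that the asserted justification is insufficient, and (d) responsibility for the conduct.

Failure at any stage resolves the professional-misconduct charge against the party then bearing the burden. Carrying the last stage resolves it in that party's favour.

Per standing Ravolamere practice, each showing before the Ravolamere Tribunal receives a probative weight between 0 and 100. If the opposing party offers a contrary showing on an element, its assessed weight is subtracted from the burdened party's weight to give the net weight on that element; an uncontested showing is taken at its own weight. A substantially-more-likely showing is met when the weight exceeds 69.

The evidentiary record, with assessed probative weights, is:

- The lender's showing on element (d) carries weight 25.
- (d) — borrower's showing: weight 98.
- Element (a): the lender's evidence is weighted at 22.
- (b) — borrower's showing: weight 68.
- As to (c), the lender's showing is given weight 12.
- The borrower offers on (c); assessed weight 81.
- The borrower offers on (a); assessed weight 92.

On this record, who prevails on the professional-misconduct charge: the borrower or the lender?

Stage 1 — burden on borrower; standard: a substantially-more-likely showing (weight exceeds 69).
    (a): 92 − 22 = 70 > 69 [met]
    (b): 68 ≤ 69 [not met]
    (c): 81 − 12 = 69 ≤ 69 [not met]
    (d): 98 − 25 = 73 > 69 [met]
  The borrower does not carry Stage 1.
So the lender prevails.

lender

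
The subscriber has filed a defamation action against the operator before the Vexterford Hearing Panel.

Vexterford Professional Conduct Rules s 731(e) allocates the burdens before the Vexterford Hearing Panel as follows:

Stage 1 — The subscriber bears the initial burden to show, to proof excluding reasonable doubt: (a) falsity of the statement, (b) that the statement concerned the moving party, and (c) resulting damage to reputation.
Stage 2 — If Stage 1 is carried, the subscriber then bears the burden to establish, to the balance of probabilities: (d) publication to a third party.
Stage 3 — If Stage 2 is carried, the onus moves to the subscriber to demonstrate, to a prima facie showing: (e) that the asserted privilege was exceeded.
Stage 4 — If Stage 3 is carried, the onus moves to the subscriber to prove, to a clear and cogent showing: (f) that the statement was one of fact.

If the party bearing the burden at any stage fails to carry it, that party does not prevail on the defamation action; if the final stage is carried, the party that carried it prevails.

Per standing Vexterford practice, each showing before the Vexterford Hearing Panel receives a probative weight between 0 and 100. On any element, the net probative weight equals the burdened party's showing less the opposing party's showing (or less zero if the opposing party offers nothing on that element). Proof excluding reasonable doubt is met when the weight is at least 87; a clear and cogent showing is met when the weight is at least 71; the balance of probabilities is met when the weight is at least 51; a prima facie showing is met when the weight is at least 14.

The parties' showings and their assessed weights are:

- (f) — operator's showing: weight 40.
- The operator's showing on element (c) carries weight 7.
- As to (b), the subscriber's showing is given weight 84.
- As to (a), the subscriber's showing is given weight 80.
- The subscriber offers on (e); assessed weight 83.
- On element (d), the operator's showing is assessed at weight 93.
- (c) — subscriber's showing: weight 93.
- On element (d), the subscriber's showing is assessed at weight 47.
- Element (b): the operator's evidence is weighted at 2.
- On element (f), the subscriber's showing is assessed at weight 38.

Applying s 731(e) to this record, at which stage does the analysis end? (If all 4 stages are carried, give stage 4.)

stage 1

At Stage 1 the subscriber must meet proof excluding reasonable doubt (weight is at least 87): on (a) the weight is 80, which does not reach 87, so (a) does not meet the standard; on (b) the weight is 84 less the opposing 2 gives net 82, < 87, so (b) does not meet the standard; on (c) the weight is 93 less the opposing 7 gives net 86, < 87, so (c) does not meet the standard.
  The subscriber does not carry Stage 1.
So the operator prevails.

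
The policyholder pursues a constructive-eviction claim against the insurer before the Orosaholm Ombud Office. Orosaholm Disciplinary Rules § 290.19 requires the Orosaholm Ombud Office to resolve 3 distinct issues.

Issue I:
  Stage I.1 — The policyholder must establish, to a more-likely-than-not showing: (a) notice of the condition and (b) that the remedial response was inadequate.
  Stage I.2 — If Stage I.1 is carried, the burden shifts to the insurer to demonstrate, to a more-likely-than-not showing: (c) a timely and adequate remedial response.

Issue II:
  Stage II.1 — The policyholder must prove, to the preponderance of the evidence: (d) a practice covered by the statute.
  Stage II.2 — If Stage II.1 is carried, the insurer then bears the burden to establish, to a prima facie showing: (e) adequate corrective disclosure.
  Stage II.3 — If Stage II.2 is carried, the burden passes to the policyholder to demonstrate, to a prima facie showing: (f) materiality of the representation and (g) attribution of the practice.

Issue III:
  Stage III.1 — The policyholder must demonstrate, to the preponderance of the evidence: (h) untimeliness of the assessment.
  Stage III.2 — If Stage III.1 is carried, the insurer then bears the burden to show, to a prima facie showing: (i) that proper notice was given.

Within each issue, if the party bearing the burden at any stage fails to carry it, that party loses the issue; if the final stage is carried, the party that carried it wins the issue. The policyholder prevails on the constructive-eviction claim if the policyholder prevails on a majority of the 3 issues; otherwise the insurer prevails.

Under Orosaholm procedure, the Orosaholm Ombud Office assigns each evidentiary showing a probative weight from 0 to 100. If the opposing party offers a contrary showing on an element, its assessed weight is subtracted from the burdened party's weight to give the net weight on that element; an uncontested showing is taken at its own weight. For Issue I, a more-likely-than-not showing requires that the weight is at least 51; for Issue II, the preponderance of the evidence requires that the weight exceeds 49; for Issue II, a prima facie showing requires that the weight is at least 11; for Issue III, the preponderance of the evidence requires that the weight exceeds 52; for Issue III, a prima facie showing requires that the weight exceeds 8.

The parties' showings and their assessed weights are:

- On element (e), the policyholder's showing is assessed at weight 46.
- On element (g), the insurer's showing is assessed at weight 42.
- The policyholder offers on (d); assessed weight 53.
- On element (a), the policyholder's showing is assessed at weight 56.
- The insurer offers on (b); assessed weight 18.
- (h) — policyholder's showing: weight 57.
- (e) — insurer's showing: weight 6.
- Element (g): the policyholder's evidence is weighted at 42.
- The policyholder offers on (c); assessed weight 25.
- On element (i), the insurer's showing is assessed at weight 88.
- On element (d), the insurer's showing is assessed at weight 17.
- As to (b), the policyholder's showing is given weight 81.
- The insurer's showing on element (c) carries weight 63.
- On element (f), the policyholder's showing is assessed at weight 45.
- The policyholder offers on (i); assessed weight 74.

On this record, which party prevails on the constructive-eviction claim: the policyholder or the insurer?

insurer

— Issue I —
At Stage I.1 the policyholder must meet a more-likely-than-not showing (weight is at least 51): on (a) the weight is 56, which does reach 51, so (a) meets the standard; on (b) the weight is 81 less the opposing 18 gives net 63, which does reach 51, so (b) meets the standard.
  Stage I.1 is satisfied; the onus moves to the insurer.
At Stage I.2 the insurer must meet a more-likely-than-not showing (weight is at least 51): on (c) the weight is 63 less the opposing 25 gives net 38, < 51, so (c) does not meet the standard.
  Stage I.2 not carried; the insurer fails its burden.
The policyholder prevails on this issue.
— Issue II —
At Stage II.1 the policyholder must meet the preponderance of the evidence (weight exceeds 49): on (d) the weight is 53 less the opposing 17 gives net 36, which does not exceed 49, so (d) does not meet the standard.
  Not every element is met, so the policyholder fails to carry Stage II.1.
The insurer prevails on this issue.
— Issue III —
Stage III.1 (policyholder, the preponderance of the evidence, weight exceeds 52): (h) 57 > 52 — meets.
  The policyholder carries Stage III.1; the insurer now bears the burden.
Stage III.2 (insurer, a prima facie showing, weight exceeds 8): (i) net 88−74=14 > 8 — meets.
  All elements met at the final stage.
All stages carried — the insurer prevails on this issue.
Per-issue: Issue I → policyholder; Issue II → insurer; Issue III → insurer. The policyholder must prevail on a majority of issues; overall, the insurer prevails.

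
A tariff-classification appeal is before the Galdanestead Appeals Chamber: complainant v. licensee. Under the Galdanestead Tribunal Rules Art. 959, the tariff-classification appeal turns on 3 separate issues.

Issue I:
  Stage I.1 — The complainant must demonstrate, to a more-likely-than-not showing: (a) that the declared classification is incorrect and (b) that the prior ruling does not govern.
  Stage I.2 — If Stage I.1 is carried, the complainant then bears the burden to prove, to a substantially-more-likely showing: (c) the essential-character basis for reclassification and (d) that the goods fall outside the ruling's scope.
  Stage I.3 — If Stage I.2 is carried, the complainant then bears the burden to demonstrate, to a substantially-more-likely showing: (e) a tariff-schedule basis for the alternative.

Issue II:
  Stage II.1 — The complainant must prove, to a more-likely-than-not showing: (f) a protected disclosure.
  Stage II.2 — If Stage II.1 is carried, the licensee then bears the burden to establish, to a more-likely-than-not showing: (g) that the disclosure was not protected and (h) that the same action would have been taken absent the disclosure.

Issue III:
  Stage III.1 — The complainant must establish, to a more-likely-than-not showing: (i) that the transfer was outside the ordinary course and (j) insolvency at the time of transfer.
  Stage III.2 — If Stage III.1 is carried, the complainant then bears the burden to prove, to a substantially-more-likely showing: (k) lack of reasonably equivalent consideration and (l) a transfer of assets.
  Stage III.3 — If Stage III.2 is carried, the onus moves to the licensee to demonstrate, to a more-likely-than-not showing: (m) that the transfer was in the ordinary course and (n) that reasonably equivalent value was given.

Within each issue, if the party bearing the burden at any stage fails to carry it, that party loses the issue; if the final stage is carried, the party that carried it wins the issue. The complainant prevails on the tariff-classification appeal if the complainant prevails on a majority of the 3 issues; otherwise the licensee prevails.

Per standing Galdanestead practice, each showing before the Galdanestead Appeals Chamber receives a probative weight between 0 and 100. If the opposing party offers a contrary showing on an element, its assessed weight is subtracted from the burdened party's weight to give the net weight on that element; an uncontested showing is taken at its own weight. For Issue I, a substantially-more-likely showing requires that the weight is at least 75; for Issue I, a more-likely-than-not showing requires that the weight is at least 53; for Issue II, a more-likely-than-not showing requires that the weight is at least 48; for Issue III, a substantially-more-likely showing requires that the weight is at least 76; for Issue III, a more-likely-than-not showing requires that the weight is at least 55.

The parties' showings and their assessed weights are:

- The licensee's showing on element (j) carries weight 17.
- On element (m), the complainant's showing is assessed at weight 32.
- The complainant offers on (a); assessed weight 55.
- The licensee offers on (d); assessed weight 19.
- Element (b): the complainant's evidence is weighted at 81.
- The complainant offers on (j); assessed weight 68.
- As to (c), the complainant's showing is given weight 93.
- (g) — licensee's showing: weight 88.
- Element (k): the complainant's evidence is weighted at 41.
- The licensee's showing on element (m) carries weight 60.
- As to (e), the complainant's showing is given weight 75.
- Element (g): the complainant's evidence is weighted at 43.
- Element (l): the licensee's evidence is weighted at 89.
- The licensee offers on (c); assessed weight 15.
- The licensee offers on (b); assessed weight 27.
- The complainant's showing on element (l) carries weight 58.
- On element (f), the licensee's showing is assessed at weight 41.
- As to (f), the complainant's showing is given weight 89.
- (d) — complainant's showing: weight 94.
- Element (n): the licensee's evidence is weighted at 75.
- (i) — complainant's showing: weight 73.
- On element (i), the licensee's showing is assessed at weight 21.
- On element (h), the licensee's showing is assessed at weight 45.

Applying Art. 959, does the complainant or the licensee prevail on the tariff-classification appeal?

complainant

— Issue I —
At Stage I.1 the complainant must meet a more-likely-than-not showing (weight is at least 53): on (a) the weight is 55, which does reach 53, so (a) meets the standard; on (b) the weight is 81 less the opposing 27 gives net 54, ≥ 53, so (b) meets the standard.
  All elements met. The complainant retains the burden for Stage I.2.
At Stage I.2 the complainant must meet a substantially-more-likely showing (weight is at least 75): on (c) the weight is 93 less the opposing 15 gives net 78, which does reach 75, so (c) meets the standard; on (d) the weight is 94 less the opposing 19 gives net 75, ≥ 75, so (d) meets the standard.
  Stage I.2 is satisfied; the complainant continues to bear the burden.
At Stage I.3 the complainant must meet a substantially-more-likely showing (weight is at least 75): on (e) the weight is 75, ≥ 75, so (e) meets the standard.
  All elements met at the final stage.
Every stage carried; the complainant prevails on this issue.
— Issue II —
At Stage II.1 the complainant must meet a more-likely-than-not showing (weight is at least 48): on (f) the weight is 89 less the opposing 41 gives net 48, which does reach 48, so (f) meets the standard.
  The complainant carries Stage II.1; the licensee now bears the burden.
At Stage II.2 the licensee must meet a more-likely-than-not showing (weight is at least 48): on (g) the weight is 88 less the opposing 43 gives net 45, < 48, so (g) does not meet the standard; on (h) the weight is 45, < 48, so (h) does not meet the standard.
  Stage II.2 not carried; the licensee fails its burden.
The complainant prevails on this issue.
— Issue III —
Stage III.1 (complainant, a more-likely-than-not showing, weight is at least 55): (i) net 73−21=52 < 55 — fails; (j) net 68−17=51 < 55 — fails.
  Not every element is met, so the complainant fails to carry Stage III.1.
The licensee prevails on this issue.
Per-issue: Issue I → complainant; Issue II → complainant; Issue III → licensee. The complainant must prevail on a majority of issues; overall, the complainant prevails.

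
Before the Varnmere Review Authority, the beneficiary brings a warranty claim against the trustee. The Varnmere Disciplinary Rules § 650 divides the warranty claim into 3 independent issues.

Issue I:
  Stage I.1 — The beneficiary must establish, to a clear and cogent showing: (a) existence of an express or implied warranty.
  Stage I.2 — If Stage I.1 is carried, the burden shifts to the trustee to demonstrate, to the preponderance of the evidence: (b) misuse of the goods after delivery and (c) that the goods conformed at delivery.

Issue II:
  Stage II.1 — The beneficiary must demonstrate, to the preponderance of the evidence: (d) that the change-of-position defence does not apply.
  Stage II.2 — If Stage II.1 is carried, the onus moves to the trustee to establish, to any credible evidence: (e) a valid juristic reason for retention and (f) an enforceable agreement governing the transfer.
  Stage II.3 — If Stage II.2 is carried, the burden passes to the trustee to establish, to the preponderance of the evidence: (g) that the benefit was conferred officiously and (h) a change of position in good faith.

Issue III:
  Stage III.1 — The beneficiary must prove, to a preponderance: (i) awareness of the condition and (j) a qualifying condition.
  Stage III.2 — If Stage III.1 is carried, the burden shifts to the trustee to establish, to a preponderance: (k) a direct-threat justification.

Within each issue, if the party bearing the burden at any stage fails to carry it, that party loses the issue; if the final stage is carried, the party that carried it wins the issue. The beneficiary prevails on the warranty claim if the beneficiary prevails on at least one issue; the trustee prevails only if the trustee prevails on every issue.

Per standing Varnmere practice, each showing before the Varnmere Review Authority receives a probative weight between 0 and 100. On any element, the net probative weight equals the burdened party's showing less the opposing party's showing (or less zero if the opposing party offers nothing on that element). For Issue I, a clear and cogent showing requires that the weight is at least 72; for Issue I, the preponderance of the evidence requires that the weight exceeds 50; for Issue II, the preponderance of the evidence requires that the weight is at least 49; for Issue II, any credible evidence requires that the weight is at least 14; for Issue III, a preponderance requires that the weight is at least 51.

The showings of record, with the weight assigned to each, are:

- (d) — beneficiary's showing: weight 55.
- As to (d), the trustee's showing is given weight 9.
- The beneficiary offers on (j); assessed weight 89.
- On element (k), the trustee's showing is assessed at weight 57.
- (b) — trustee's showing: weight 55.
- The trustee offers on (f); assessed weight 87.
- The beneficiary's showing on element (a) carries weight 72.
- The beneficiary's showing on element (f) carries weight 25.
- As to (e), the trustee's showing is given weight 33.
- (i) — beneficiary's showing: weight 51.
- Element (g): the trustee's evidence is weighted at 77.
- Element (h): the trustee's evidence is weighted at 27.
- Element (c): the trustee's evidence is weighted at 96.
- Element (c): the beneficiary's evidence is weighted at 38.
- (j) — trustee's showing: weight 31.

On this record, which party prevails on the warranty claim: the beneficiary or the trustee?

— Issue I —
Stage I.1 (beneficiary, a clear and cogent showing, weight is at least 72): (a) 72 ≥ 72 — meets.
  Stage I.1 carried; the burden shifts to the trustee.
Stage I.2 (trustee, the preponderance of the evidence, weight exceeds 50): (b) 55 > 50 — meets; (c) net 96−38=58 > 50 — meets.
  Stage I.2 carried; the final stage is satisfied.
With every stage satisfied, the trustee prevails on this issue.
— Issue II —
Stage II.1 (beneficiary, the preponderance of the evidence, weight is at least 49): (d) net 55−9=46 < 49 — fails.
  Stage II.1 not carried; the beneficiary fails its burden.
The analysis ends at Stage II.1; the trustee prevails on this issue.
— Issue III —
Stage III.1 — burden on beneficiary; standard: a preponderance (weight is at least 51).
    (i): 51 ≥ 51 [met]
    (j): 89 − 31 = 58 ≥ 51 [met]
  All elements met. The burden passes to the trustee.
Stage III.2 — burden on trustee; standard: a preponderance (weight is at least 51).
    (k): 57 ≥ 51 [met]
  All elements met at the final stage.
With every stage satisfied, the trustee prevails on this issue.
Per-issue: Issue I → trustee; Issue II → trustee; Issue III → trustee. The beneficiary must prevail on at least one issue; overall, the trustee prevails.

trustee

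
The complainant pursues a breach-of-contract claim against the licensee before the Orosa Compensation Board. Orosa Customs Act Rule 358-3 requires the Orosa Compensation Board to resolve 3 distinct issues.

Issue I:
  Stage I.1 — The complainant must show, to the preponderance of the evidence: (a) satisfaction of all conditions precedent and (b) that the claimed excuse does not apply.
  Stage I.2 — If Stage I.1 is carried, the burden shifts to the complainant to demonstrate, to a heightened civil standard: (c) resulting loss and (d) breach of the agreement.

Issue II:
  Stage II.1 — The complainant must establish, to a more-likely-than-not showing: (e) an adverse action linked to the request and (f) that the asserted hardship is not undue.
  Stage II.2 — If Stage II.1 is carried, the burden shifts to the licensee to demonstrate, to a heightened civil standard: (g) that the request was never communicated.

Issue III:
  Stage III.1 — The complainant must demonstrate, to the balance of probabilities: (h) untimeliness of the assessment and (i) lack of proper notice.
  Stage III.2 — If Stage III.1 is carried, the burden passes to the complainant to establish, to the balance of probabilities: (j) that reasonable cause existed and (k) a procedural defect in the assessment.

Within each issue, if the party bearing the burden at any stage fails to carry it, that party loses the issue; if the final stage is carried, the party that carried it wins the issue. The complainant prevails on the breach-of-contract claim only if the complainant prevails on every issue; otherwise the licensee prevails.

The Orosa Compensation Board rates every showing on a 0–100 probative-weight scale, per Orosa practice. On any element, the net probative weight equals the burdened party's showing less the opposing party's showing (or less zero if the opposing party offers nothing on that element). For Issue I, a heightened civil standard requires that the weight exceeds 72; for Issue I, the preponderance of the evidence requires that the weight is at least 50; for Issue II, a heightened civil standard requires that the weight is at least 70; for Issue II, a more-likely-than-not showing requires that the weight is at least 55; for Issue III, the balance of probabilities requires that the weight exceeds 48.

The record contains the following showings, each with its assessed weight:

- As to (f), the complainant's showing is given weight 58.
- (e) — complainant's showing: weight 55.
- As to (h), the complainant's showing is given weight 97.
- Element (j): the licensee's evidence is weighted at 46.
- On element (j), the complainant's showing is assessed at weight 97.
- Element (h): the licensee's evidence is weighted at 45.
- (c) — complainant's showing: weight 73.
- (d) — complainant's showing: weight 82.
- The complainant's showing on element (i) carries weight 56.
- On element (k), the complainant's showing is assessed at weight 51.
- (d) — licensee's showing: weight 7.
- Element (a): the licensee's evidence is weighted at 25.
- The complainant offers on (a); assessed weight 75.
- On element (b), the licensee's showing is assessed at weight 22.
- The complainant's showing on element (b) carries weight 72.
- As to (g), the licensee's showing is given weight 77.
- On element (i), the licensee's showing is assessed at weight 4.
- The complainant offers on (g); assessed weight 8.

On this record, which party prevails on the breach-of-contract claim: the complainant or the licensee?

complainant

— Issue I —
Stage I.1 — burden on complainant; standard: the preponderance of the evidence (weight is at least 50).
    (a): 75 − 25 = 50 ≥ 50 [met]
    (b): 72 − 22 = 50 ≥ 50 [met]
  All elements met. The complainant retains the burden for Stage I.2.
Stage I.2 — burden on complainant; standard: a heightened civil standard (weight exceeds 72).
    (c): 73 > 72 [met]
    (d): 82 − 7 = 75 > 72 [met]
  Stage I.2 carried; the final stage is satisfied.
Every stage carried; the complainant prevails on this issue.
— Issue II —
Stage II.1 (complainant, a more-likely-than-not showing, weight is at least 55): (e) 55 ≥ 55 — meets; (f) 58 ≥ 55 — meets.
  The complainant carries Stage II.1; the licensee now bears the burden.
Stage II.2 (licensee, a heightened civil standard, weight is at least 70): (g) net 77−8=69 < 70 — fails.
  Stage II.2 not carried; the licensee fails its burden.
So the complainant prevails on this issue.
— Issue III —
At Stage III.1 the complainant must meet the balance of probabilities (weight exceeds 48): on (h) the weight is 97 less the opposing 45 gives net 52, which does exceed 48, so (h) meets the standard; on (i) the weight is 56 less the opposing 4 gives net 52, > 48, so (i) meets the standard.
  Stage III.1 is satisfied; the complainant continues to bear the burden.
At Stage III.2 the complainant must meet the balance of probabilities (weight exceeds 48): on (j) the weight is 97 less the opposing 46 gives net 51, > 48, so (j) meets the standard; on (k) the weight is 51, which does exceed 48, so (k) meets the standard.
  The complainant carries the last stage.
Every stage carried; the complainant prevails on this issue.
Per-issue: Issue I → complainant; Issue II → complainant; Issue III → complainant. The complainant must prevail on every issue; overall, the complainant prevails.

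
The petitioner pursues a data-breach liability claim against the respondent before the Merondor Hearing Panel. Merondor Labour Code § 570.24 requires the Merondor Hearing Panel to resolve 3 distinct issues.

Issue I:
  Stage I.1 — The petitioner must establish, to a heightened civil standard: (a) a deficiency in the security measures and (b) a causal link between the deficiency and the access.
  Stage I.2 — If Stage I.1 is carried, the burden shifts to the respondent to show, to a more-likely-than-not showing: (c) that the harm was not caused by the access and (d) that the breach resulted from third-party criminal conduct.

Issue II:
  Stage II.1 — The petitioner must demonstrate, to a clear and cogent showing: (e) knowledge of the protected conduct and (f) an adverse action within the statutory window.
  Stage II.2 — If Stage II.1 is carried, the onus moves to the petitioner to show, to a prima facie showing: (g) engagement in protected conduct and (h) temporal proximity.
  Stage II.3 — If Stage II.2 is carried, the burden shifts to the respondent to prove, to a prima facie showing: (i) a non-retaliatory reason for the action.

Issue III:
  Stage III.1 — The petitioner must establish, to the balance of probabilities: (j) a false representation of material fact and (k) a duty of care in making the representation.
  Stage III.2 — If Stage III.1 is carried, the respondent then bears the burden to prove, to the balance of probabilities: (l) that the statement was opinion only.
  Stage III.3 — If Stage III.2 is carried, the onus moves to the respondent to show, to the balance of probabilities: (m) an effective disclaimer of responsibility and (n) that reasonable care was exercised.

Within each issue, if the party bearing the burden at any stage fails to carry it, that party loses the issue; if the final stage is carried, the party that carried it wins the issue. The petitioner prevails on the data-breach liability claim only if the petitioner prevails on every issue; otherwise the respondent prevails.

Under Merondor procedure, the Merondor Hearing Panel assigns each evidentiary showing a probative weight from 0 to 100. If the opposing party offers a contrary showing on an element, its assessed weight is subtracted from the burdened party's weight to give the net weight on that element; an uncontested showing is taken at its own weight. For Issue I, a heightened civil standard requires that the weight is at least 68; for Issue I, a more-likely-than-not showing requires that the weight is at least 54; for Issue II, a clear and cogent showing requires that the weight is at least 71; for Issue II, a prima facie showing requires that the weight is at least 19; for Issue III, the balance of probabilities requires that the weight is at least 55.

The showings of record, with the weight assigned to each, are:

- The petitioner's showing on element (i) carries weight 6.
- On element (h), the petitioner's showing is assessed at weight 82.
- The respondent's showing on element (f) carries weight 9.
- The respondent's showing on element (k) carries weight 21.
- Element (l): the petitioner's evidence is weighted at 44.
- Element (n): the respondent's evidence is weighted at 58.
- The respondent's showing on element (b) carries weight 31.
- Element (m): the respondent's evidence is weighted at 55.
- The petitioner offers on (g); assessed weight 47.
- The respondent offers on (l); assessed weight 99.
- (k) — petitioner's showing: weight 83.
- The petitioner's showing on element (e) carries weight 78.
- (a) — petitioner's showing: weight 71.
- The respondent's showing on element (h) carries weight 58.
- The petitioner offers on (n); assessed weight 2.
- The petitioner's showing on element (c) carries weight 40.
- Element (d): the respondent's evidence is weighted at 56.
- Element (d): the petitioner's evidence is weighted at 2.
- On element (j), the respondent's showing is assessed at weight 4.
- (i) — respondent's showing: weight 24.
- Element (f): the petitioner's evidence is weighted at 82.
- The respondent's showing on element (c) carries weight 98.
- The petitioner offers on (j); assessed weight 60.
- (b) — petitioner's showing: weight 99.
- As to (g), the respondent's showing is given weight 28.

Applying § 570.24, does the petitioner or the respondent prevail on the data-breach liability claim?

— Issue I —
Stage I.1 — burden on petitioner; standard: a heightened civil standard (weight is at least 68).
    (a): 71 ≥ 68 [met]
    (b): 99 − 31 = 68 ≥ 68 [met]
  Stage I.1 is satisfied; the onus moves to the respondent.
Stage I.2 — burden on respondent; standard: a more-likely-than-not showing (weight is at least 54).
    (c): 98 − 40 = 58 ≥ 54 [met]
    (d): 56 − 2 = 54 ≥ 54 [met]
  Stage I.2 carried; the final stage is satisfied.
All stages carried — the respondent prevails on this issue.
— Issue II —
At Stage II.1 the petitioner must meet a clear and cogent showing (weight is at least 71): on (e) the weight is 78, which does reach 71, so (e) meets the standard; on (f) the weight is 82 less the opposing 9 gives net 73, ≥ 71, so (f) meets the standard.
  All elements met. The petitioner retains the burden for Stage II.2.
At Stage II.2 the petitioner must meet a prima facie showing (weight is at least 19): on (g) the weight is 47 less the opposing 28 gives net 19, ≥ 19, so (g) meets the standard; on (h) the weight is 82 less the opposing 58 gives net 24, which does reach 19, so (h) meets the standard.
  Stage II.2 is satisfied; the onus moves to the respondent.
At Stage II.3 the respondent must meet a prima facie showing (weight is at least 19): on (i) the weight is 24 less the opposing 6 gives net 18, < 19, so (i) does not meet the standard.
  The respondent does not carry Stage II.3.
So the petitioner prevails on this issue.
— Issue III —
At Stage III.1 the petitioner must meet the balance of probabilities (weight is at least 55): on (j) the weight is 60 less the opposing 4 gives net 56, ≥ 55, so (j) meets the standard; on (k) the weight is 83 less the opposing 21 gives net 62, which does reach 55, so (k) meets the standard.
  All elements met. The burden passes to the respondent.
At Stage III.2 the respondent must meet the balance of probabilities (weight is at least 55): on (l) the weight is 99 less the opposing 44 gives net 55, ≥ 55, so (l) meets the standard.
  Stage III.2 carried; the burden remains with the respondent.
At Stage III.3 the respondent must meet the balance of probabilities (weight is at least 55): on (m) the weight is 55, ≥ 55, so (m) meets the standard; on (n) the weight is 58 less the opposing 2 gives net 56, ≥ 55, so (n) meets the standard.
  The respondent carries the last stage.
With every stage satisfied, the respondent prevails on this issue.
Per-issue: Issue I → respondent; Issue II → petitioner; Issue III → respondent. The petitioner must prevail on every issue; overall, the respondent prevails.

respondent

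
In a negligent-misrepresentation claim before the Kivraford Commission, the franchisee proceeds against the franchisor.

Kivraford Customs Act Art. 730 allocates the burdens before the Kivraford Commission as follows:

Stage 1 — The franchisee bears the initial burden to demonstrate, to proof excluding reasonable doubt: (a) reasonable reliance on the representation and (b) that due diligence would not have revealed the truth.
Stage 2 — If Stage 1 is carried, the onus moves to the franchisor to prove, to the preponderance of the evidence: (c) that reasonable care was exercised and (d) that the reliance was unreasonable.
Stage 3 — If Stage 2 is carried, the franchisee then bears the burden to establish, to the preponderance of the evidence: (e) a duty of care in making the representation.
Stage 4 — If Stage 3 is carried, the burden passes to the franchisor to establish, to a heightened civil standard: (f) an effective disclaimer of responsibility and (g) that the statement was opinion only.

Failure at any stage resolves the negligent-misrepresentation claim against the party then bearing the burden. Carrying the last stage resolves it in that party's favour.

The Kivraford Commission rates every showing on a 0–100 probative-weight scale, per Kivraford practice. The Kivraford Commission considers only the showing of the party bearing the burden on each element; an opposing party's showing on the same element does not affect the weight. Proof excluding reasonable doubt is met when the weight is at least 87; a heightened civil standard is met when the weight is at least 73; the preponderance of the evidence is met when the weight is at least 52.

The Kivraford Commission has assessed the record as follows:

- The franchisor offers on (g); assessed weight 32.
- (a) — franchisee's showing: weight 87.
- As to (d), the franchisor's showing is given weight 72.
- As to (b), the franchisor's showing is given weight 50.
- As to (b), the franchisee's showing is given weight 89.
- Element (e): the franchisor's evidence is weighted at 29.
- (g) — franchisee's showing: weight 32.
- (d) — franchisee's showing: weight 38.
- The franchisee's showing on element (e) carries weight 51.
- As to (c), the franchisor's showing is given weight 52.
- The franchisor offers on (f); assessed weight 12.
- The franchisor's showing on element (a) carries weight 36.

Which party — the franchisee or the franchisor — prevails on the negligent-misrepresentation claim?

At Stage 1 the franchisee must meet proof excluding reasonable doubt (weight is at least 87): on (a) the weight is 87 (the franchisor's 36 is given no effect), ≥ 87, so (a) meets the standard; on (b) the weight is 89 (the franchisor's 50 is given no effect), which does reach 87, so (b) meets the standard.
  Stage 1 carried; the burden shifts to the franchisor.
At Stage 2 the franchisor must meet the preponderance of the evidence (weight is at least 52): on (c) the weight is 52, ≥ 52, so (c) meets the standard; on (d) the weight is 72 (the franchisee's 38 is given no effect), which does reach 52, so (d) meets the standard.
  Stage 2 is satisfied; the onus moves to the franchisee.
At Stage 3 the franchisee must meet the preponderance of the evidence (weight is at least 52): on (e) the weight is 51 (the franchisor's 29 is given no effect), which does not reach 52, so (e) does not meet the standard.
  The franchisee does not carry Stage 3.
So the franchisor prevails.

franchisor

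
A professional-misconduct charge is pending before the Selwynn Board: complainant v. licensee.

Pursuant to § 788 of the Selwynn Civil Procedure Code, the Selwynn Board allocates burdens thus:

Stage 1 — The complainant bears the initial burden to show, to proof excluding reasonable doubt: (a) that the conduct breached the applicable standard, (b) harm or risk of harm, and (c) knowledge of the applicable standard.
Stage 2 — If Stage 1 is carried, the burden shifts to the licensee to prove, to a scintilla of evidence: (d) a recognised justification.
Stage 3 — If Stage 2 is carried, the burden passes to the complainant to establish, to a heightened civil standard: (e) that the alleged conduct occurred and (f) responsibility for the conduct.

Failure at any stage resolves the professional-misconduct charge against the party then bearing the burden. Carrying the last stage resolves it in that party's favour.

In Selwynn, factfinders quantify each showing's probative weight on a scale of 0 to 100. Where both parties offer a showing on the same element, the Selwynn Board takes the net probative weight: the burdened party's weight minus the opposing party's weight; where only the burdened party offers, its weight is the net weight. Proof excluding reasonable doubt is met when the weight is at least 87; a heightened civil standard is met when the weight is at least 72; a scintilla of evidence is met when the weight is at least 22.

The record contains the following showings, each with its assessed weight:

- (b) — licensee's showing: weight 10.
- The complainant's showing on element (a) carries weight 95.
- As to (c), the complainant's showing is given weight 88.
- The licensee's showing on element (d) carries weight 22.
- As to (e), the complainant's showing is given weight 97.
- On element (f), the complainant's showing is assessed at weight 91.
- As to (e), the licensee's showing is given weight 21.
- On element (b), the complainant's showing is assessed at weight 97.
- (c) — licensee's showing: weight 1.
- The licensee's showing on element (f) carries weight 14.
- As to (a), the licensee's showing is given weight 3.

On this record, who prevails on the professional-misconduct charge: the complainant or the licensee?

complainant

Stage 1 — burden on complainant; standard: proof excluding reasonable doubt (weight is at least 87).
    (a): 95 − 3 = 92 ≥ 87 [met]
    (b): 97 − 10 = 87 ≥ 87 [met]
    (c): 88 − 1 = 87 ≥ 87 [met]
  Stage 1 is satisfied; the onus moves to the licensee.
Stage 2 — burden on licensee; standard: a scintilla of evidence (weight is at least 22).
    (d): 22 ≥ 22 [met]
  Stage 2 is satisfied; the onus moves to the complainant.
Stage 3 — burden on complainant; standard: a heightened civil standard (weight is at least 72).
    (e): 97 − 21 = 76 ≥ 72 [met]
    (f): 91 − 14 = 77 ≥ 72 [met]
  Stage 3 carried; the final stage is satisfied.
Every stage carried; the complainant prevails.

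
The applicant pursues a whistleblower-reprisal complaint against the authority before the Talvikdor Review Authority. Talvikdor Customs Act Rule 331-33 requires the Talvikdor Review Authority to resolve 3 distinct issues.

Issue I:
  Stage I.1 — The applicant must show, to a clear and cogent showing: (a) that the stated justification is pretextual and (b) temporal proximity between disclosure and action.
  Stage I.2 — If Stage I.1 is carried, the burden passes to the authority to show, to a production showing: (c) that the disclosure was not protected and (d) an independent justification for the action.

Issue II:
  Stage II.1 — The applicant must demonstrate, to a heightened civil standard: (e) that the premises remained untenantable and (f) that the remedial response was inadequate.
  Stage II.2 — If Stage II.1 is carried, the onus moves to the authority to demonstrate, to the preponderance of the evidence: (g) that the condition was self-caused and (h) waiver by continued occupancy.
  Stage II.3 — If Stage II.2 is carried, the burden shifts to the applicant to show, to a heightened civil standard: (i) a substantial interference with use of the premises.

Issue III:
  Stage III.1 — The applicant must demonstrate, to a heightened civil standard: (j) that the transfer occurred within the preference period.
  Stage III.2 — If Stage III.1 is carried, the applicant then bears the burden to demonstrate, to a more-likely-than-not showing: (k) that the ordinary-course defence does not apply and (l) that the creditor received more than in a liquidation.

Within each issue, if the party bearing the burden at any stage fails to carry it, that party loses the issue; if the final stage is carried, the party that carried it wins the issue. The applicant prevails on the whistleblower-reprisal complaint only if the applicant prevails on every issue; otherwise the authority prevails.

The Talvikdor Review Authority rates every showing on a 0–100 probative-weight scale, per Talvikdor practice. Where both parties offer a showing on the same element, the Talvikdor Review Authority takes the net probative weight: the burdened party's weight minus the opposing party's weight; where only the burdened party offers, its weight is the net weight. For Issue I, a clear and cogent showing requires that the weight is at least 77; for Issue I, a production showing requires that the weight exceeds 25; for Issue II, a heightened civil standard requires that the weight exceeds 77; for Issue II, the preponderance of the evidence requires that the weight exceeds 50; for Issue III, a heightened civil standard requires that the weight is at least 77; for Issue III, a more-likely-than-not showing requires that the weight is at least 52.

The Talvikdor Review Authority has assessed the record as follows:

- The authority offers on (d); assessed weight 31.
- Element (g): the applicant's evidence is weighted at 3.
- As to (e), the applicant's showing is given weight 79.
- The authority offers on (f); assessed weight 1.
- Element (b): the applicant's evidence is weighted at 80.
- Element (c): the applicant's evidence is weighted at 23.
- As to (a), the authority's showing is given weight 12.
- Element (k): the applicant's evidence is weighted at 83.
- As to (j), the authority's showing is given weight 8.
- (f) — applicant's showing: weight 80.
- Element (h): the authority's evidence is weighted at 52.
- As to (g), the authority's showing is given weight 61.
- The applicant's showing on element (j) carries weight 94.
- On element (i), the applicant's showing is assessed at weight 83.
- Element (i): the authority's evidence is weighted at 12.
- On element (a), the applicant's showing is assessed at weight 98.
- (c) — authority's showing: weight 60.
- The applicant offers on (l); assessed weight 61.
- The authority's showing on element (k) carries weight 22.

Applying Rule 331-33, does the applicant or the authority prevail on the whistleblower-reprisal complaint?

— Issue I —
Stage I.1 — burden on applicant; standard: a clear and cogent showing (weight is at least 77).
    (a): 98 − 12 = 86 ≥ 77 [met]
    (b): 80 ≥ 77 [met]
  The applicant carries Stage I.1; the authority now bears the burden.
Stage I.2 — burden on authority; standard: a production showing (weight exceeds 25).
    (c): 60 − 23 = 37 > 25 [met]
    (d): 31 > 25 [met]
  All elements met at the final stage.
Every stage carried; the authority prevails on this issue.
— Issue II —
Stage II.1 — burden on applicant; standard: a heightened civil standard (weight exceeds 77).
    (e): 79 > 77 [met]
    (f): 80 − 1 = 79 > 77 [met]
  The applicant carries Stage II.1; the authority now bears the burden.
Stage II.2 — burden on authority; standard: the preponderance of the evidence (weight exceeds 50).
    (g): 61 − 3 = 58 > 50 [met]
    (h): 52 > 50 [met]
  The authority carries Stage II.2; the applicant now bears the burden.
Stage II.3 — burden on applicant; standard: a heightened civil standard (weight exceeds 77).
    (i): 83 − 12 = 71 ≤ 77 [not met]
  Not every element is met, so the applicant fails to carry Stage II.3.
The analysis ends at Stage II.3; the authority prevails on this issue.
— Issue III —
Stage III.1 (applicant, a heightened civil standard, weight is at least 77): (j) net 94−8=86 ≥ 77 — meets.
  Stage III.1 is satisfied; the applicant continues to bear the burden.
Stage III.2 (applicant, a more-likely-than-not showing, weight is at least 52): (k) net 83−22=61 ≥ 52 — meets; (l) 61 ≥ 52 — meets.
  The applicant carries the last stage.
With every stage satisfied, the applicant prevails on this issue.
Per-issue: Issue I → authority; Issue II → authority; Issue III → applicant. The applicant must prevail on every issue; overall, the authority prevails.

authority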